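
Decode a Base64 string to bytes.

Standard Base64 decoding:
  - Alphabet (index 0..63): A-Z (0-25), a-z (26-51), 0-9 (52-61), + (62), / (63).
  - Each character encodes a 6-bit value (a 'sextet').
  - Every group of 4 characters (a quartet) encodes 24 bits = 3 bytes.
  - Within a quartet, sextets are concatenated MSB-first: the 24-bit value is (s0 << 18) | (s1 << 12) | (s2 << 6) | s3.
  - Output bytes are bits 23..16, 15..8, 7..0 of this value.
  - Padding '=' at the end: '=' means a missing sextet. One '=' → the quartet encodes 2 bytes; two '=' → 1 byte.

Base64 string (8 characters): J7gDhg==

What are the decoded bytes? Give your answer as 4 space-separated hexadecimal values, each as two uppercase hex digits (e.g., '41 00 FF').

After char 0 ('J'=9): chars_in_quartet=1 acc=0x9 bytes_emitted=0
After char 1 ('7'=59): chars_in_quartet=2 acc=0x27B bytes_emitted=0
After char 2 ('g'=32): chars_in_quartet=3 acc=0x9EE0 bytes_emitted=0
After char 3 ('D'=3): chars_in_quartet=4 acc=0x27B803 -> emit 27 B8 03, reset; bytes_emitted=3
After char 4 ('h'=33): chars_in_quartet=1 acc=0x21 bytes_emitted=3
After char 5 ('g'=32): chars_in_quartet=2 acc=0x860 bytes_emitted=3
Padding '==': partial quartet acc=0x860 -> emit 86; bytes_emitted=4

Answer: 27 B8 03 86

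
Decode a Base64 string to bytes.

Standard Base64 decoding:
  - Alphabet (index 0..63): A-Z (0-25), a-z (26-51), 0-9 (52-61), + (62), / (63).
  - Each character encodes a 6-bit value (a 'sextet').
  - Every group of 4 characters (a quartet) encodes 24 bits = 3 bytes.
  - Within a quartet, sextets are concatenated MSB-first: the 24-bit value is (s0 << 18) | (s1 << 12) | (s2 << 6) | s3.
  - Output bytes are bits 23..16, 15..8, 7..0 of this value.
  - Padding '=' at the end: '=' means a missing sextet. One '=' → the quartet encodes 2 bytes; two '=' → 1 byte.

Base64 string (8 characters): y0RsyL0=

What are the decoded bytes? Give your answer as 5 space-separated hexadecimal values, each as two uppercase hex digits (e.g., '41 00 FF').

After char 0 ('y'=50): chars_in_quartet=1 acc=0x32 bytes_emitted=0
After char 1 ('0'=52): chars_in_quartet=2 acc=0xCB4 bytes_emitted=0
After char 2 ('R'=17): chars_in_quartet=3 acc=0x32D11 bytes_emitted=0
After char 3 ('s'=44): chars_in_quartet=4 acc=0xCB446C -> emit CB 44 6C, reset; bytes_emitted=3
After char 4 ('y'=50): chars_in_quartet=1 acc=0x32 bytes_emitted=3
After char 5 ('L'=11): chars_in_quartet=2 acc=0xC8B bytes_emitted=3
After char 6 ('0'=52): chars_in_quartet=3 acc=0x322F4 bytes_emitted=3
Padding '=': partial quartet acc=0x322F4 -> emit C8 BD; bytes_emitted=5

Answer: CB 44 6C C8 BD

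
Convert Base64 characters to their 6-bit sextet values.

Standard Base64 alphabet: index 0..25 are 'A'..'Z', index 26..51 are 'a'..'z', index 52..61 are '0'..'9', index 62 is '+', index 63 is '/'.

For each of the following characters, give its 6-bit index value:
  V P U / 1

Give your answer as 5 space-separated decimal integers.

Answer: 21 15 20 63 53

Derivation:
'V': A..Z range, ord('V') − ord('A') = 21
'P': A..Z range, ord('P') − ord('A') = 15
'U': A..Z range, ord('U') − ord('A') = 20
'/': index 63
'1': 0..9 range, 52 + ord('1') − ord('0') = 53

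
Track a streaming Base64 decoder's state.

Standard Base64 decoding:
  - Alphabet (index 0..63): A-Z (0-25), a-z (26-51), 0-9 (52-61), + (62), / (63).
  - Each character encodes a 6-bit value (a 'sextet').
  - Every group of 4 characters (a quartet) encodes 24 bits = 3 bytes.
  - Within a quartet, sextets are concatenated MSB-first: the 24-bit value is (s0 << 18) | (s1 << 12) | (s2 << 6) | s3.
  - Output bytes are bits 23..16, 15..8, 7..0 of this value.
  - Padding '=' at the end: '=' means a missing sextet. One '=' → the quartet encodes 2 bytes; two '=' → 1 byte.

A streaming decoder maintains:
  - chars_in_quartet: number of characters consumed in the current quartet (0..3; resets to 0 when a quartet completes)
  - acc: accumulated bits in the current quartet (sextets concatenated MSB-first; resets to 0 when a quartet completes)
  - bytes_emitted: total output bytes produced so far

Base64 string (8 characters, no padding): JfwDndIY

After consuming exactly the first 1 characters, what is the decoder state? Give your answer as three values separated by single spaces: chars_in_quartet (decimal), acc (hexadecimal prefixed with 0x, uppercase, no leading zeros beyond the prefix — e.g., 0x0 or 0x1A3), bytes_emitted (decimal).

After char 0 ('J'=9): chars_in_quartet=1 acc=0x9 bytes_emitted=0

Answer: 1 0x9 0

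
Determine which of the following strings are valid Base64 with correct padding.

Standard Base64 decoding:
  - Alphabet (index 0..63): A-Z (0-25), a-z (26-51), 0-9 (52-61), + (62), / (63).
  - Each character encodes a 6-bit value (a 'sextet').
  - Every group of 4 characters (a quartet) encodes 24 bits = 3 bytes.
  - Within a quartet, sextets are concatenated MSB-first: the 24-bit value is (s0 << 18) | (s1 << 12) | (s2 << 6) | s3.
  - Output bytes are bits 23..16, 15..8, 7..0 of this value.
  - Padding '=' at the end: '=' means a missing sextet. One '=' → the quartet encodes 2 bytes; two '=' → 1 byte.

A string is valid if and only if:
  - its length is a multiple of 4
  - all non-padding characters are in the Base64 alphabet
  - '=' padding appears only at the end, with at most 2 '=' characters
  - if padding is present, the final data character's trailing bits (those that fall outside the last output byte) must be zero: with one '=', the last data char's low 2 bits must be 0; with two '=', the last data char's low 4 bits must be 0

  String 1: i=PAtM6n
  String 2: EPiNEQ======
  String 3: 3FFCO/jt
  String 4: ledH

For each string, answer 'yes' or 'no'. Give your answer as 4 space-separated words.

String 1: 'i=PAtM6n' → invalid (bad char(s): ['=']; '=' in middle)
String 2: 'EPiNEQ======' → invalid (6 pad chars (max 2))
String 3: '3FFCO/jt' → valid
String 4: 'ledH' → valid

Answer: no no yes yes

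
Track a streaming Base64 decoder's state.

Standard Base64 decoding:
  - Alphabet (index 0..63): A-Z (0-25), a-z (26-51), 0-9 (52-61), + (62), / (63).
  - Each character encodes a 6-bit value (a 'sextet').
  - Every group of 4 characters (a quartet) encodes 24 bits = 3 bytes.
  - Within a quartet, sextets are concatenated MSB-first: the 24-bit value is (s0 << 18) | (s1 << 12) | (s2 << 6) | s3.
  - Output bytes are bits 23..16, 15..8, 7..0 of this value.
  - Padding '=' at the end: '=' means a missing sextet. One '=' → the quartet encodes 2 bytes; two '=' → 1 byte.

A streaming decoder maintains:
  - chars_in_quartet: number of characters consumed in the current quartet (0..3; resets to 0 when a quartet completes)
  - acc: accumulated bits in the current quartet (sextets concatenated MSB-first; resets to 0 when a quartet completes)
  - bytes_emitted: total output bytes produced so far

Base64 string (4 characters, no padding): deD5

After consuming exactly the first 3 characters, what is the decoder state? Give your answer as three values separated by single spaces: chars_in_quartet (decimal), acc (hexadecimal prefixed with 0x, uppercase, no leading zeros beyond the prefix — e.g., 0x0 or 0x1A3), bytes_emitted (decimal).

After char 0 ('d'=29): chars_in_quartet=1 acc=0x1D bytes_emitted=0
After char 1 ('e'=30): chars_in_quartet=2 acc=0x75E bytes_emitted=0
After char 2 ('D'=3): chars_in_quartet=3 acc=0x1D783 bytes_emitted=0

Answer: 3 0x1D783 0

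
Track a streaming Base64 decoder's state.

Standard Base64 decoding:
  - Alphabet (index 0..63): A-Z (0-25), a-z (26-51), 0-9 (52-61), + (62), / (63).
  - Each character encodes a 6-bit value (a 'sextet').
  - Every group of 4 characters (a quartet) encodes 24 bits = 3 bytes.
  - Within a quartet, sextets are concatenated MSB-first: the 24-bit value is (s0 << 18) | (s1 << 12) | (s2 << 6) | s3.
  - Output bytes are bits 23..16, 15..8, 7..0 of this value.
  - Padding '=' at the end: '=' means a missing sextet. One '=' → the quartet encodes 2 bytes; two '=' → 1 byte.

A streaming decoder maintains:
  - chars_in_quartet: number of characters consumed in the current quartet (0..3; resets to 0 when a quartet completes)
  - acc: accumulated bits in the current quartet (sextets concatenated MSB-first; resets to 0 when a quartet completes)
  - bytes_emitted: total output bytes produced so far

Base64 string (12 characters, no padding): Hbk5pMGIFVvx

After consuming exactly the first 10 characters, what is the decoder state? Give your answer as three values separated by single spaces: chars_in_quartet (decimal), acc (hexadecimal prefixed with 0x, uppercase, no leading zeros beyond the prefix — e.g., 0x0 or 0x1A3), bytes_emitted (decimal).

Answer: 2 0x155 6

Derivation:
After char 0 ('H'=7): chars_in_quartet=1 acc=0x7 bytes_emitted=0
After char 1 ('b'=27): chars_in_quartet=2 acc=0x1DB bytes_emitted=0
After char 2 ('k'=36): chars_in_quartet=3 acc=0x76E4 bytes_emitted=0
After char 3 ('5'=57): chars_in_quartet=4 acc=0x1DB939 -> emit 1D B9 39, reset; bytes_emitted=3
After char 4 ('p'=41): chars_in_quartet=1 acc=0x29 bytes_emitted=3
After char 5 ('M'=12): chars_in_quartet=2 acc=0xA4C bytes_emitted=3
After char 6 ('G'=6): chars_in_quartet=3 acc=0x29306 bytes_emitted=3
After char 7 ('I'=8): chars_in_quartet=4 acc=0xA4C188 -> emit A4 C1 88, reset; bytes_emitted=6
After char 8 ('F'=5): chars_in_quartet=1 acc=0x5 bytes_emitted=6
After char 9 ('V'=21): chars_in_quartet=2 acc=0x155 bytes_emitted=6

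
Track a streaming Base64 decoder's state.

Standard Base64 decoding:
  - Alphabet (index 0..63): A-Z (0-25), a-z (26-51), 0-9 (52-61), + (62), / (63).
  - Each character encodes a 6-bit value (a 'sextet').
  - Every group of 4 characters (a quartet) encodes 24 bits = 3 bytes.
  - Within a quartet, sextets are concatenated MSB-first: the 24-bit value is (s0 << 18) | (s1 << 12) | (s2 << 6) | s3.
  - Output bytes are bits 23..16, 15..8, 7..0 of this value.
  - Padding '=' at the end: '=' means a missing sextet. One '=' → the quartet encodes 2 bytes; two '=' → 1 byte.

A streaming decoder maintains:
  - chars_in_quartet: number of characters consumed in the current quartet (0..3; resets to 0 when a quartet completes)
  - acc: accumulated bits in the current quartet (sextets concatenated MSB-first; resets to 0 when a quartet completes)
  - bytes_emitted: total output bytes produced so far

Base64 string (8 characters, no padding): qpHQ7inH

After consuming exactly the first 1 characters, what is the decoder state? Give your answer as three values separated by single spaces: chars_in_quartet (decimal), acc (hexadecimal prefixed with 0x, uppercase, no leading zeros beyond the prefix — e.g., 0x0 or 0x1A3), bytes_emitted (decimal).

After char 0 ('q'=42): chars_in_quartet=1 acc=0x2A bytes_emitted=0

Answer: 1 0x2A 0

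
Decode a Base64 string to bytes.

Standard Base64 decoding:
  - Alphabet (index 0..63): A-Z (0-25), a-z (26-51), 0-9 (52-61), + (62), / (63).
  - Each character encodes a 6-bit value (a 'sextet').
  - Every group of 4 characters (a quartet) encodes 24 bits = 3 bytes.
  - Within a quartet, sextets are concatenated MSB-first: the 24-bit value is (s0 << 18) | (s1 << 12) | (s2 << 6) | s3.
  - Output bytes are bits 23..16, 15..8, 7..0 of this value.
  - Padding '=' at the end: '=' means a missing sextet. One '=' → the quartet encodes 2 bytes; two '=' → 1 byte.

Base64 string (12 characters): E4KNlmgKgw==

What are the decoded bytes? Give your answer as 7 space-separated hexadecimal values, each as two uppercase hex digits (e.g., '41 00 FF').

After char 0 ('E'=4): chars_in_quartet=1 acc=0x4 bytes_emitted=0
After char 1 ('4'=56): chars_in_quartet=2 acc=0x138 bytes_emitted=0
After char 2 ('K'=10): chars_in_quartet=3 acc=0x4E0A bytes_emitted=0
After char 3 ('N'=13): chars_in_quartet=4 acc=0x13828D -> emit 13 82 8D, reset; bytes_emitted=3
After char 4 ('l'=37): chars_in_quartet=1 acc=0x25 bytes_emitted=3
After char 5 ('m'=38): chars_in_quartet=2 acc=0x966 bytes_emitted=3
After char 6 ('g'=32): chars_in_quartet=3 acc=0x259A0 bytes_emitted=3
After char 7 ('K'=10): chars_in_quartet=4 acc=0x96680A -> emit 96 68 0A, reset; bytes_emitted=6
After char 8 ('g'=32): chars_in_quartet=1 acc=0x20 bytes_emitted=6
After char 9 ('w'=48): chars_in_quartet=2 acc=0x830 bytes_emitted=6
Padding '==': partial quartet acc=0x830 -> emit 83; bytes_emitted=7

Answer: 13 82 8D 96 68 0A 83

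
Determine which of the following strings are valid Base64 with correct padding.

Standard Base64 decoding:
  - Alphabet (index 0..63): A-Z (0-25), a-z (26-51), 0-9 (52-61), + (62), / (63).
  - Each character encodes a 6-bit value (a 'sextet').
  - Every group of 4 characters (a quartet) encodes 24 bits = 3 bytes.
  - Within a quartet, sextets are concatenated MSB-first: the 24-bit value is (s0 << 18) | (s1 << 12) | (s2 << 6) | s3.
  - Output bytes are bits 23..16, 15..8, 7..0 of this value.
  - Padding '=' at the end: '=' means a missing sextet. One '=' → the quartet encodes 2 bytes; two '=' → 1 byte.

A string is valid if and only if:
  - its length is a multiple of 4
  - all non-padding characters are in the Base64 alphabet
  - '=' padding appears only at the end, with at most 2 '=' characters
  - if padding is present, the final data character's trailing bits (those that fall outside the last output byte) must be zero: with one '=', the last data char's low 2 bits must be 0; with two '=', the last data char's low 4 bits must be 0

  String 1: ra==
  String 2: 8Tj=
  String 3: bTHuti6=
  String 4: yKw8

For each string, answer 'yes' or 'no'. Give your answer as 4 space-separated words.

String 1: 'ra==' → invalid (bad trailing bits)
String 2: '8Tj=' → invalid (bad trailing bits)
String 3: 'bTHuti6=' → invalid (bad trailing bits)
String 4: 'yKw8' → valid

Answer: no no no yes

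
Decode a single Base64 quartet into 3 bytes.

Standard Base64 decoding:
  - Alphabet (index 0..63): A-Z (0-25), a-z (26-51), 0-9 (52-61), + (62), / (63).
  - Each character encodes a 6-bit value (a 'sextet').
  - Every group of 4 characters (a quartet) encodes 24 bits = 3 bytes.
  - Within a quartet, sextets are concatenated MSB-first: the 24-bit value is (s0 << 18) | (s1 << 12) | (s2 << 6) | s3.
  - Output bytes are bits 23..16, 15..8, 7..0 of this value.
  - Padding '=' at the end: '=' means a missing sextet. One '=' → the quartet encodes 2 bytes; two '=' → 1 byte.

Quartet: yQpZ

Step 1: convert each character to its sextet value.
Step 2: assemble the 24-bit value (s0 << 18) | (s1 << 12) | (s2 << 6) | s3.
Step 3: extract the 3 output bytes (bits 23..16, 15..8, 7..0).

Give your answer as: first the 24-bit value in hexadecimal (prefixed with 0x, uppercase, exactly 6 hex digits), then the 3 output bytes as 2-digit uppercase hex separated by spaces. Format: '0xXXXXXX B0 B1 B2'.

Sextets: y=50, Q=16, p=41, Z=25
24-bit: (50<<18) | (16<<12) | (41<<6) | 25
      = 0xC80000 | 0x010000 | 0x000A40 | 0x000019
      = 0xC90A59
Bytes: (v>>16)&0xFF=C9, (v>>8)&0xFF=0A, v&0xFF=59

Answer: 0xC90A59 C9 0A 59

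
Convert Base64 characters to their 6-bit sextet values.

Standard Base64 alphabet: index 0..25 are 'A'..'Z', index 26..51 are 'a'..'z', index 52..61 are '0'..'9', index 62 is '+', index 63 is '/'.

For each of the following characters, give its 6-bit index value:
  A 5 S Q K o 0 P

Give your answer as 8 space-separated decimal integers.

'A': A..Z range, ord('A') − ord('A') = 0
'5': 0..9 range, 52 + ord('5') − ord('0') = 57
'S': A..Z range, ord('S') − ord('A') = 18
'Q': A..Z range, ord('Q') − ord('A') = 16
'K': A..Z range, ord('K') − ord('A') = 10
'o': a..z range, 26 + ord('o') − ord('a') = 40
'0': 0..9 range, 52 + ord('0') − ord('0') = 52
'P': A..Z range, ord('P') − ord('A') = 15

Answer: 0 57 18 16 10 40 52 15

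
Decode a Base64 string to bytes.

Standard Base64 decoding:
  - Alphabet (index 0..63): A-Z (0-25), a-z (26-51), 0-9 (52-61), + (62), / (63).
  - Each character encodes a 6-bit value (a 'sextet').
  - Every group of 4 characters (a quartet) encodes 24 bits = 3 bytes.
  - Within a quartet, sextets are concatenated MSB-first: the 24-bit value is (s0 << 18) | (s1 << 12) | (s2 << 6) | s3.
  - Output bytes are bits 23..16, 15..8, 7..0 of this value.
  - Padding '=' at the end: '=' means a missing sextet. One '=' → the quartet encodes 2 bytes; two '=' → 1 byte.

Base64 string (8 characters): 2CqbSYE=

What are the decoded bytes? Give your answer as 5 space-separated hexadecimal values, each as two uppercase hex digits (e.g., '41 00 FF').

Answer: D8 2A 9B 49 81

Derivation:
After char 0 ('2'=54): chars_in_quartet=1 acc=0x36 bytes_emitted=0
After char 1 ('C'=2): chars_in_quartet=2 acc=0xD82 bytes_emitted=0
After char 2 ('q'=42): chars_in_quartet=3 acc=0x360AA bytes_emitted=0
After char 3 ('b'=27): chars_in_quartet=4 acc=0xD82A9B -> emit D8 2A 9B, reset; bytes_emitted=3
After char 4 ('S'=18): chars_in_quartet=1 acc=0x12 bytes_emitted=3
After char 5 ('Y'=24): chars_in_quartet=2 acc=0x498 bytes_emitted=3
After char 6 ('E'=4): chars_in_quartet=3 acc=0x12604 bytes_emitted=3
Padding '=': partial quartet acc=0x12604 -> emit 49 81; bytes_emitted=5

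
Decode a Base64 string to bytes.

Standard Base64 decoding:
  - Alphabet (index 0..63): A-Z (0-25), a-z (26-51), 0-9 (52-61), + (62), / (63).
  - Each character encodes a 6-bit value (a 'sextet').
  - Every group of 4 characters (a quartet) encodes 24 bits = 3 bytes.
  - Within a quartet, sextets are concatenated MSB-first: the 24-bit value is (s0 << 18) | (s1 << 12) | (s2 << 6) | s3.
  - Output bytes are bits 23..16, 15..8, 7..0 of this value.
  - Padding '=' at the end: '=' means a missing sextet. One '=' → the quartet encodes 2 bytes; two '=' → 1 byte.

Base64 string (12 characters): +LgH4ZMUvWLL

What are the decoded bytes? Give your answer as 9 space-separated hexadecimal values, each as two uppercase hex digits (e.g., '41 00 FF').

After char 0 ('+'=62): chars_in_quartet=1 acc=0x3E bytes_emitted=0
After char 1 ('L'=11): chars_in_quartet=2 acc=0xF8B bytes_emitted=0
After char 2 ('g'=32): chars_in_quartet=3 acc=0x3E2E0 bytes_emitted=0
After char 3 ('H'=7): chars_in_quartet=4 acc=0xF8B807 -> emit F8 B8 07, reset; bytes_emitted=3
After char 4 ('4'=56): chars_in_quartet=1 acc=0x38 bytes_emitted=3
After char 5 ('Z'=25): chars_in_quartet=2 acc=0xE19 bytes_emitted=3
After char 6 ('M'=12): chars_in_quartet=3 acc=0x3864C bytes_emitted=3
After char 7 ('U'=20): chars_in_quartet=4 acc=0xE19314 -> emit E1 93 14, reset; bytes_emitted=6
After char 8 ('v'=47): chars_in_quartet=1 acc=0x2F bytes_emitted=6
After char 9 ('W'=22): chars_in_quartet=2 acc=0xBD6 bytes_emitted=6
After char 10 ('L'=11): chars_in_quartet=3 acc=0x2F58B bytes_emitted=6
After char 11 ('L'=11): chars_in_quartet=4 acc=0xBD62CB -> emit BD 62 CB, reset; bytes_emitted=9

Answer: F8 B8 07 E1 93 14 BD 62 CB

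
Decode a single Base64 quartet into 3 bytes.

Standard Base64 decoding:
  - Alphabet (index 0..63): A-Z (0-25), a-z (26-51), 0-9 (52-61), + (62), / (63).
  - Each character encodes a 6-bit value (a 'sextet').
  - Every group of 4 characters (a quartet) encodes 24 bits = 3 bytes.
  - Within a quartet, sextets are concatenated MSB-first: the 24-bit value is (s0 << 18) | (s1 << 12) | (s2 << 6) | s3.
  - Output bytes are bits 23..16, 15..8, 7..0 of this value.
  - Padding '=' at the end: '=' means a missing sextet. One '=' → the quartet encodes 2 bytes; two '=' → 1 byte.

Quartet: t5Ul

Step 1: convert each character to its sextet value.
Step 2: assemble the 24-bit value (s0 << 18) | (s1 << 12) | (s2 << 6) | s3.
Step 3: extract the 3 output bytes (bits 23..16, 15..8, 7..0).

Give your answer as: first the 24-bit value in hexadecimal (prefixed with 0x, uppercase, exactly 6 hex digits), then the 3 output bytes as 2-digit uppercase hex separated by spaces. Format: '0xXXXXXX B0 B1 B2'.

Sextets: t=45, 5=57, U=20, l=37
24-bit: (45<<18) | (57<<12) | (20<<6) | 37
      = 0xB40000 | 0x039000 | 0x000500 | 0x000025
      = 0xB79525
Bytes: (v>>16)&0xFF=B7, (v>>8)&0xFF=95, v&0xFF=25

Answer: 0xB79525 B7 95 25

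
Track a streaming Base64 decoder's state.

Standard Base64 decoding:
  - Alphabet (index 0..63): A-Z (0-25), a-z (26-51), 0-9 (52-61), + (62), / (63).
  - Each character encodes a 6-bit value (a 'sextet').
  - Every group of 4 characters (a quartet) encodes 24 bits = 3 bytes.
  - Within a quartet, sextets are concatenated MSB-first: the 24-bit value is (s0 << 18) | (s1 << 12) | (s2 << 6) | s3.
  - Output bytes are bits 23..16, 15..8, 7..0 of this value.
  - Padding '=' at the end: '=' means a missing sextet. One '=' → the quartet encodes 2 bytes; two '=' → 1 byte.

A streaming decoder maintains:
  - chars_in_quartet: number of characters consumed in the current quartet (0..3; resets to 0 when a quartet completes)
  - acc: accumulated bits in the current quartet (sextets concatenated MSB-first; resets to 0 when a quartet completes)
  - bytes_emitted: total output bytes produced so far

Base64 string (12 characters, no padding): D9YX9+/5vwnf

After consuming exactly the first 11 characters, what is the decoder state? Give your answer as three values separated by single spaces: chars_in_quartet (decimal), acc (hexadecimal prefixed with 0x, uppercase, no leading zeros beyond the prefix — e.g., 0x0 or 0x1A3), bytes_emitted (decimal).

After char 0 ('D'=3): chars_in_quartet=1 acc=0x3 bytes_emitted=0
After char 1 ('9'=61): chars_in_quartet=2 acc=0xFD bytes_emitted=0
After char 2 ('Y'=24): chars_in_quartet=3 acc=0x3F58 bytes_emitted=0
After char 3 ('X'=23): chars_in_quartet=4 acc=0xFD617 -> emit 0F D6 17, reset; bytes_emitted=3
After char 4 ('9'=61): chars_in_quartet=1 acc=0x3D bytes_emitted=3
After char 5 ('+'=62): chars_in_quartet=2 acc=0xF7E bytes_emitted=3
After char 6 ('/'=63): chars_in_quartet=3 acc=0x3DFBF bytes_emitted=3
After char 7 ('5'=57): chars_in_quartet=4 acc=0xF7EFF9 -> emit F7 EF F9, reset; bytes_emitted=6
After char 8 ('v'=47): chars_in_quartet=1 acc=0x2F bytes_emitted=6
After char 9 ('w'=48): chars_in_quartet=2 acc=0xBF0 bytes_emitted=6
After char 10 ('n'=39): chars_in_quartet=3 acc=0x2FC27 bytes_emitted=6

Answer: 3 0x2FC27 6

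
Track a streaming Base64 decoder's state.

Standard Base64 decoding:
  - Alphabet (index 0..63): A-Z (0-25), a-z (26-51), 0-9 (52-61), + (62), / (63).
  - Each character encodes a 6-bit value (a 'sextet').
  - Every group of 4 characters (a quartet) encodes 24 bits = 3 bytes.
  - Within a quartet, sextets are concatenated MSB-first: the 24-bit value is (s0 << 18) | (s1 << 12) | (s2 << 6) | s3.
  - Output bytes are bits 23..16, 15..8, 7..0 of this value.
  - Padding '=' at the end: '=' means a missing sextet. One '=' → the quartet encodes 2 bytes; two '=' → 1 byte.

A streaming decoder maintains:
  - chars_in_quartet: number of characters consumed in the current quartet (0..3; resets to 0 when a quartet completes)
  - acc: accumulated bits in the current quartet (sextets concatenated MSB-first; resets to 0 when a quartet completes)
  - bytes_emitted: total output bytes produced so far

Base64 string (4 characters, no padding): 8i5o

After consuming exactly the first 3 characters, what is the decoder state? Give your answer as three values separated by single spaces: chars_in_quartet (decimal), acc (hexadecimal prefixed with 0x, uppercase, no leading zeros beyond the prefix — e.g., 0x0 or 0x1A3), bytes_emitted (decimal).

Answer: 3 0x3C8B9 0

Derivation:
After char 0 ('8'=60): chars_in_quartet=1 acc=0x3C bytes_emitted=0
After char 1 ('i'=34): chars_in_quartet=2 acc=0xF22 bytes_emitted=0
After char 2 ('5'=57): chars_in_quartet=3 acc=0x3C8B9 bytes_emitted=0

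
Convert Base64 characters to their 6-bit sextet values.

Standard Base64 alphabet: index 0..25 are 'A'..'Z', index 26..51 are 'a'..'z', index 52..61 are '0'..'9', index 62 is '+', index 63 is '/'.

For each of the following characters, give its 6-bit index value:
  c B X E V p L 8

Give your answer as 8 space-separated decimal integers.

'c': a..z range, 26 + ord('c') − ord('a') = 28
'B': A..Z range, ord('B') − ord('A') = 1
'X': A..Z range, ord('X') − ord('A') = 23
'E': A..Z range, ord('E') − ord('A') = 4
'V': A..Z range, ord('V') − ord('A') = 21
'p': a..z range, 26 + ord('p') − ord('a') = 41
'L': A..Z range, ord('L') − ord('A') = 11
'8': 0..9 range, 52 + ord('8') − ord('0') = 60

Answer: 28 1 23 4 21 41 11 60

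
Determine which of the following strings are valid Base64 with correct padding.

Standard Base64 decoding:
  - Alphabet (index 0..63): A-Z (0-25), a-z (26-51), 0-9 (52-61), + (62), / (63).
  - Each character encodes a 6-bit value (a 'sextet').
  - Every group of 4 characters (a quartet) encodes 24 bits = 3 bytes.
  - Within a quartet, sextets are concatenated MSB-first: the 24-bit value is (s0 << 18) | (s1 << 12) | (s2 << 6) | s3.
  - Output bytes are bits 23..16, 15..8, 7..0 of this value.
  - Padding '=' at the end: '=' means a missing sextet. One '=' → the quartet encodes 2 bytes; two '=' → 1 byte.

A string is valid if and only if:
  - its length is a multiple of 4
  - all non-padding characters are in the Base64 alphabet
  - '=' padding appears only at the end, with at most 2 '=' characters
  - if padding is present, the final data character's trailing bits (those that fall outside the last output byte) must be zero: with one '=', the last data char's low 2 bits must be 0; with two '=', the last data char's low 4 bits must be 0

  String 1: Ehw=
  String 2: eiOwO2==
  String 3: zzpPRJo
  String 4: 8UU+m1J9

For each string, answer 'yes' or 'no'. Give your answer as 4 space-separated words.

String 1: 'Ehw=' → valid
String 2: 'eiOwO2==' → invalid (bad trailing bits)
String 3: 'zzpPRJo' → invalid (len=7 not mult of 4)
String 4: '8UU+m1J9' → valid

Answer: yes no no yes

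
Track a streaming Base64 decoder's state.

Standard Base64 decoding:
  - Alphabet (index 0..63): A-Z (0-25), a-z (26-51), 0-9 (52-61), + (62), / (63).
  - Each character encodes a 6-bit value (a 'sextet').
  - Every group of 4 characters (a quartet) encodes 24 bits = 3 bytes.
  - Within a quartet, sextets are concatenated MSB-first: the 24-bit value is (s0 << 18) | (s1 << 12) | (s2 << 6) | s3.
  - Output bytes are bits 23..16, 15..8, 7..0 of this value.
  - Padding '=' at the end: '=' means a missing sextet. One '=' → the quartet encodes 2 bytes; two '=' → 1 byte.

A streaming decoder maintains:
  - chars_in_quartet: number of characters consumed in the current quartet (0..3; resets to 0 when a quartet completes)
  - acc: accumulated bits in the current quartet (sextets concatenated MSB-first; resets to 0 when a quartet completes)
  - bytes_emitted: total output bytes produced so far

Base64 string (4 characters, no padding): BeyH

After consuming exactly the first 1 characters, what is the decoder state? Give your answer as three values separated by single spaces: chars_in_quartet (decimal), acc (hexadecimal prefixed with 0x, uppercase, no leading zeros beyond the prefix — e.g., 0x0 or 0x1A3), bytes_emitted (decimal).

After char 0 ('B'=1): chars_in_quartet=1 acc=0x1 bytes_emitted=0

Answer: 1 0x1 0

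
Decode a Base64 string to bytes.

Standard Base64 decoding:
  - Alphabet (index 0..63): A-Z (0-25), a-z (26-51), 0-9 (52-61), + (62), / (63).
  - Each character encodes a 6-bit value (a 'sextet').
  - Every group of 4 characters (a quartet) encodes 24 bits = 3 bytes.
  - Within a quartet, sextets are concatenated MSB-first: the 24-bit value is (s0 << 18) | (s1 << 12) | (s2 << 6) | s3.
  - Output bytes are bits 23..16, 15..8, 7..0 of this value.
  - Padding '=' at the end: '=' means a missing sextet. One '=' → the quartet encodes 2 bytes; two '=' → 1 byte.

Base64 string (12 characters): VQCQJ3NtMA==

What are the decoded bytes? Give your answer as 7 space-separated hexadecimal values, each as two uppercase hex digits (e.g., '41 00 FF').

After char 0 ('V'=21): chars_in_quartet=1 acc=0x15 bytes_emitted=0
After char 1 ('Q'=16): chars_in_quartet=2 acc=0x550 bytes_emitted=0
After char 2 ('C'=2): chars_in_quartet=3 acc=0x15402 bytes_emitted=0
After char 3 ('Q'=16): chars_in_quartet=4 acc=0x550090 -> emit 55 00 90, reset; bytes_emitted=3
After char 4 ('J'=9): chars_in_quartet=1 acc=0x9 bytes_emitted=3
After char 5 ('3'=55): chars_in_quartet=2 acc=0x277 bytes_emitted=3
After char 6 ('N'=13): chars_in_quartet=3 acc=0x9DCD bytes_emitted=3
After char 7 ('t'=45): chars_in_quartet=4 acc=0x27736D -> emit 27 73 6D, reset; bytes_emitted=6
After char 8 ('M'=12): chars_in_quartet=1 acc=0xC bytes_emitted=6
After char 9 ('A'=0): chars_in_quartet=2 acc=0x300 bytes_emitted=6
Padding '==': partial quartet acc=0x300 -> emit 30; bytes_emitted=7

Answer: 55 00 90 27 73 6D 30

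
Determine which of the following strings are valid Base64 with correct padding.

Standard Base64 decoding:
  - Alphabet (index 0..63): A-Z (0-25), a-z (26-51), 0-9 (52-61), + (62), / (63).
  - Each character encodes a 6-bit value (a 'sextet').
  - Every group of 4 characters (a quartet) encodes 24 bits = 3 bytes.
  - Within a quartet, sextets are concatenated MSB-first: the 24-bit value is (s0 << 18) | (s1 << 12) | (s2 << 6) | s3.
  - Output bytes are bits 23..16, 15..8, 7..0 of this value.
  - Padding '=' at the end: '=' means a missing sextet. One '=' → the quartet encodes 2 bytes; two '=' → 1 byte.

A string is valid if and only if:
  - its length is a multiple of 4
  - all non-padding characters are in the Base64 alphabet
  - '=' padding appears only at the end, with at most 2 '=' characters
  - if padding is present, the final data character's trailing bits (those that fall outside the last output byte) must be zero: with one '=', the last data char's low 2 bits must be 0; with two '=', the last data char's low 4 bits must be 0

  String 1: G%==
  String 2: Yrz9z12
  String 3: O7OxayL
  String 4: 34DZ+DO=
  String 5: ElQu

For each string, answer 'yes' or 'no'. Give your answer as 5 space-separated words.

String 1: 'G%==' → invalid (bad char(s): ['%'])
String 2: 'Yrz9z12' → invalid (len=7 not mult of 4)
String 3: 'O7OxayL' → invalid (len=7 not mult of 4)
String 4: '34DZ+DO=' → invalid (bad trailing bits)
String 5: 'ElQu' → valid

Answer: no no no no yes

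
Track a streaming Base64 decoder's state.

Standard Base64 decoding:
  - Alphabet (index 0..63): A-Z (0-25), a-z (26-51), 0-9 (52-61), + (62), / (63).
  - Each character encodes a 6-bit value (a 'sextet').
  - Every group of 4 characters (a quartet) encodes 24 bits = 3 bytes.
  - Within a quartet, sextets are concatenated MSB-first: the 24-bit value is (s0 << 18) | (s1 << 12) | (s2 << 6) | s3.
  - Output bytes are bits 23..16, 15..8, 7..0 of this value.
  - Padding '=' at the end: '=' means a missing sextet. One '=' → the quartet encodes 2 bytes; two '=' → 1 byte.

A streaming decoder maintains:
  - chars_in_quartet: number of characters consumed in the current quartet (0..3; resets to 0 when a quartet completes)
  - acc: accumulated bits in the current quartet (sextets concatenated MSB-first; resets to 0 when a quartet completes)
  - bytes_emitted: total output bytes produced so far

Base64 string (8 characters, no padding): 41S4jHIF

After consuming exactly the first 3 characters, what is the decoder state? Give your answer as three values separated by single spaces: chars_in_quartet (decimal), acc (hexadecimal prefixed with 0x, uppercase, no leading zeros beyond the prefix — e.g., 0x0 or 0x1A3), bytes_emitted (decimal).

After char 0 ('4'=56): chars_in_quartet=1 acc=0x38 bytes_emitted=0
After char 1 ('1'=53): chars_in_quartet=2 acc=0xE35 bytes_emitted=0
After char 2 ('S'=18): chars_in_quartet=3 acc=0x38D52 bytes_emitted=0

Answer: 3 0x38D52 0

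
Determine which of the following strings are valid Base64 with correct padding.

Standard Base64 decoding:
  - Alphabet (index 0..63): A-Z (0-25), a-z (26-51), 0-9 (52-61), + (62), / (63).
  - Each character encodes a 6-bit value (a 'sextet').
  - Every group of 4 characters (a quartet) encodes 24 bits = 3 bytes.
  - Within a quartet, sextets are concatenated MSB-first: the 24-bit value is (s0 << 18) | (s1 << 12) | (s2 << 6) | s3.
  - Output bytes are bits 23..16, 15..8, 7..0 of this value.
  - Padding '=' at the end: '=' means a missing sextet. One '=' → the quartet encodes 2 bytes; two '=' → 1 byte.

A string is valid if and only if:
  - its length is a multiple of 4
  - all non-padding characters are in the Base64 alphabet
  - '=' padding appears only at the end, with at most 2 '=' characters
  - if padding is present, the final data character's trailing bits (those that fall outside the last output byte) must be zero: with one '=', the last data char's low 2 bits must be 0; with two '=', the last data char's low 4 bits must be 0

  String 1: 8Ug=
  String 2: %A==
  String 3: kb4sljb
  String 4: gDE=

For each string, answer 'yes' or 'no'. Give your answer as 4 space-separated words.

String 1: '8Ug=' → valid
String 2: '%A==' → invalid (bad char(s): ['%'])
String 3: 'kb4sljb' → invalid (len=7 not mult of 4)
String 4: 'gDE=' → valid

Answer: yes no no yes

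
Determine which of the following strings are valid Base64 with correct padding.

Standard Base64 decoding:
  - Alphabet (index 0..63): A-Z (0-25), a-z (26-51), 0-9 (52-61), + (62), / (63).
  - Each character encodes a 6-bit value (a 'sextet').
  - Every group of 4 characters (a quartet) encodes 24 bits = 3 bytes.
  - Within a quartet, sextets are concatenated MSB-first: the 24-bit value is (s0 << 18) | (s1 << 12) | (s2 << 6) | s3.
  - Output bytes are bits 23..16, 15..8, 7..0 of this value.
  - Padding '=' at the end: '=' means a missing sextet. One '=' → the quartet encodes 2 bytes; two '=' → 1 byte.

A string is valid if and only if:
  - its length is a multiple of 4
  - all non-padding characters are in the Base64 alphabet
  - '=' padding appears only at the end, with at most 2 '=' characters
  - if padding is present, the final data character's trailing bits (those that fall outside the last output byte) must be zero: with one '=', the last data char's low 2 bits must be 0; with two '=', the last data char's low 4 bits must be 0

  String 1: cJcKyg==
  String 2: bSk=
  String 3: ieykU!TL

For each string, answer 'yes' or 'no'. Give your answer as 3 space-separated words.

Answer: yes yes no

Derivation:
String 1: 'cJcKyg==' → valid
String 2: 'bSk=' → valid
String 3: 'ieykU!TL' → invalid (bad char(s): ['!'])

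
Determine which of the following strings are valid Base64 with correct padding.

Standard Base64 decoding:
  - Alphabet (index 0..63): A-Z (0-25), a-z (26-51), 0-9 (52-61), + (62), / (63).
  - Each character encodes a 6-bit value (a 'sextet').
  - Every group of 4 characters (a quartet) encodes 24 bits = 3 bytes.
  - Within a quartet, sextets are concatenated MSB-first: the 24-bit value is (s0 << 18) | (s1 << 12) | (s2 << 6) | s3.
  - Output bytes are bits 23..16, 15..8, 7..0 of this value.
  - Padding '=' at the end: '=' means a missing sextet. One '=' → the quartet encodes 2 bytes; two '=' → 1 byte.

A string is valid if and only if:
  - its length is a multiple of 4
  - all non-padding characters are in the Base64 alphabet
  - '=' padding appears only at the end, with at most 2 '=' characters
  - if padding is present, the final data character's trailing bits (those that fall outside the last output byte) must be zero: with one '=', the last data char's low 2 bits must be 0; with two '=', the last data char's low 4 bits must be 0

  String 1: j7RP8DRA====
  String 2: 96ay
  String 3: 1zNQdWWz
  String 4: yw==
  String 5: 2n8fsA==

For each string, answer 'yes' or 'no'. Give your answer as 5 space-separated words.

String 1: 'j7RP8DRA====' → invalid (4 pad chars (max 2))
String 2: '96ay' → valid
String 3: '1zNQdWWz' → valid
String 4: 'yw==' → valid
String 5: '2n8fsA==' → valid

Answer: no yes yes yes yes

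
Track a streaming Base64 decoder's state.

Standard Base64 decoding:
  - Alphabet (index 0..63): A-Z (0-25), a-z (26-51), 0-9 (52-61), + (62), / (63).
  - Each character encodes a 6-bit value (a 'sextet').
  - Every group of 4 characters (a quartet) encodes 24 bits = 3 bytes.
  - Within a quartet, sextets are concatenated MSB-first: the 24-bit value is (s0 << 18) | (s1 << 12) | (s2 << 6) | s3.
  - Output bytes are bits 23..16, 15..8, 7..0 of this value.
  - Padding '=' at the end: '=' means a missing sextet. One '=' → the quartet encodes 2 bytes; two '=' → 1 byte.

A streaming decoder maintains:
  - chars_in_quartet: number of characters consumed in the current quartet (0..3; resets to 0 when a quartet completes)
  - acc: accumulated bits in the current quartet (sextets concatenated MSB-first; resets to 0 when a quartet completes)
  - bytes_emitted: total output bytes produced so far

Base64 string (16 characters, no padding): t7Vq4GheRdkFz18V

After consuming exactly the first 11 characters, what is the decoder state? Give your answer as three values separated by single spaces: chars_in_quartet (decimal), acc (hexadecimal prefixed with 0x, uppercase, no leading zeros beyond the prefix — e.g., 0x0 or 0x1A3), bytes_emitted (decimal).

Answer: 3 0x11764 6

Derivation:
After char 0 ('t'=45): chars_in_quartet=1 acc=0x2D bytes_emitted=0
After char 1 ('7'=59): chars_in_quartet=2 acc=0xB7B bytes_emitted=0
After char 2 ('V'=21): chars_in_quartet=3 acc=0x2DED5 bytes_emitted=0
After char 3 ('q'=42): chars_in_quartet=4 acc=0xB7B56A -> emit B7 B5 6A, reset; bytes_emitted=3
After char 4 ('4'=56): chars_in_quartet=1 acc=0x38 bytes_emitted=3
After char 5 ('G'=6): chars_in_quartet=2 acc=0xE06 bytes_emitted=3
After char 6 ('h'=33): chars_in_quartet=3 acc=0x381A1 bytes_emitted=3
After char 7 ('e'=30): chars_in_quartet=4 acc=0xE0685E -> emit E0 68 5E, reset; bytes_emitted=6
After char 8 ('R'=17): chars_in_quartet=1 acc=0x11 bytes_emitted=6
After char 9 ('d'=29): chars_in_quartet=2 acc=0x45D bytes_emitted=6
After char 10 ('k'=36): chars_in_quartet=3 acc=0x11764 bytes_emitted=6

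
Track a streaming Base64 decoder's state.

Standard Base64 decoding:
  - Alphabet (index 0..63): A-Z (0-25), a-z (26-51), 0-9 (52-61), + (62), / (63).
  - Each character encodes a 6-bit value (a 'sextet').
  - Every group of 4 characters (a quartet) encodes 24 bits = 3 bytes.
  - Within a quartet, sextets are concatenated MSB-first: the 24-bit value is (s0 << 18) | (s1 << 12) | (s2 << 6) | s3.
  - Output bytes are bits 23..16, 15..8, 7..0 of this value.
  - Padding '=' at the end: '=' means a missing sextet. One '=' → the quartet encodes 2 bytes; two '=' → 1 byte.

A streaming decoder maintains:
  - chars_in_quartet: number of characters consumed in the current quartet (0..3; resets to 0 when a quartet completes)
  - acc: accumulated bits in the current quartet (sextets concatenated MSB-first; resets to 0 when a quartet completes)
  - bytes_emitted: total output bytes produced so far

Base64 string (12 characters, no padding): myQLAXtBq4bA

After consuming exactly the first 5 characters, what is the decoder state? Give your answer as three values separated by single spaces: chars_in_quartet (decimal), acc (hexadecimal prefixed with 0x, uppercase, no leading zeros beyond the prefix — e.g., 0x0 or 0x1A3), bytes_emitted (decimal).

Answer: 1 0x0 3

Derivation:
After char 0 ('m'=38): chars_in_quartet=1 acc=0x26 bytes_emitted=0
After char 1 ('y'=50): chars_in_quartet=2 acc=0x9B2 bytes_emitted=0
After char 2 ('Q'=16): chars_in_quartet=3 acc=0x26C90 bytes_emitted=0
After char 3 ('L'=11): chars_in_quartet=4 acc=0x9B240B -> emit 9B 24 0B, reset; bytes_emitted=3
After char 4 ('A'=0): chars_in_quartet=1 acc=0x0 bytes_emitted=3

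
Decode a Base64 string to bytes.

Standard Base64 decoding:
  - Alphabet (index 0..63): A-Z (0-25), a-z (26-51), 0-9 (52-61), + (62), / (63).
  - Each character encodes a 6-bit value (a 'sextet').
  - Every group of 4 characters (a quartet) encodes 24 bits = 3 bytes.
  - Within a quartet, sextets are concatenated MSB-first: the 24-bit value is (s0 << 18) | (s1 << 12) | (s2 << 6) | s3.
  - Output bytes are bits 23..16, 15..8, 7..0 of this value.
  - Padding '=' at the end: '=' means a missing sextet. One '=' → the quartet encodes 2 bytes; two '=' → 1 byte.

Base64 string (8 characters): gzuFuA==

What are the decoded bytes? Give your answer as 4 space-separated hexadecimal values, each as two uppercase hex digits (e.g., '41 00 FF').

Answer: 83 3B 85 B8

Derivation:
After char 0 ('g'=32): chars_in_quartet=1 acc=0x20 bytes_emitted=0
After char 1 ('z'=51): chars_in_quartet=2 acc=0x833 bytes_emitted=0
After char 2 ('u'=46): chars_in_quartet=3 acc=0x20CEE bytes_emitted=0
After char 3 ('F'=5): chars_in_quartet=4 acc=0x833B85 -> emit 83 3B 85, reset; bytes_emitted=3
After char 4 ('u'=46): chars_in_quartet=1 acc=0x2E bytes_emitted=3
After char 5 ('A'=0): chars_in_quartet=2 acc=0xB80 bytes_emitted=3
Padding '==': partial quartet acc=0xB80 -> emit B8; bytes_emitted=4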